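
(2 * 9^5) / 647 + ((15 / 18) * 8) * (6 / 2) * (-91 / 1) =-1059442 / 647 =-1637.47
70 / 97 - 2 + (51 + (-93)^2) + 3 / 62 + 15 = 52404613 / 6014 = 8713.77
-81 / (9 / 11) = -99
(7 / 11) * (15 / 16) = 0.60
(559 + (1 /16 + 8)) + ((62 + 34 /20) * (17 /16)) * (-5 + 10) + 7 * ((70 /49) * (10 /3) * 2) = 93325 /96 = 972.14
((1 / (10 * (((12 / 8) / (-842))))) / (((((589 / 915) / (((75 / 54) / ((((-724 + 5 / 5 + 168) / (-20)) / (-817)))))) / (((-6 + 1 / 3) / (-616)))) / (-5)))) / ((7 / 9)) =-2346601375 / 11128194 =-210.87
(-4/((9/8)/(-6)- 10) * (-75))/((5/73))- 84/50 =-1758846/4075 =-431.62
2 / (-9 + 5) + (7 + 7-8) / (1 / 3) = 35 / 2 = 17.50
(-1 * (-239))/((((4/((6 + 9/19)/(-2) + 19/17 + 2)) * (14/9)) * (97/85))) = -118305/29488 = -4.01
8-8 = 0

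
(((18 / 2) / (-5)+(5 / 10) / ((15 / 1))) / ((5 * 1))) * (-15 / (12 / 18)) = 159 / 20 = 7.95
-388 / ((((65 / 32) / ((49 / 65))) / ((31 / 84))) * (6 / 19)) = -6398896 / 38025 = -168.28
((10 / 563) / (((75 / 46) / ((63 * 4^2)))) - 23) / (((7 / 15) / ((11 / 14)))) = -1116489 / 55174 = -20.24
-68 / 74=-34 / 37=-0.92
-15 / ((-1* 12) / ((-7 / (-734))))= 35 / 2936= 0.01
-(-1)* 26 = 26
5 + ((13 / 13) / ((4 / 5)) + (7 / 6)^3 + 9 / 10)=9437 / 1080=8.74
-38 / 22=-19 / 11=-1.73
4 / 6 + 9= 9.67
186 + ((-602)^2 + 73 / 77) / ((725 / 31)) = 875444061 / 55825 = 15681.94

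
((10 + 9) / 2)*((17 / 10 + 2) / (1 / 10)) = 703 / 2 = 351.50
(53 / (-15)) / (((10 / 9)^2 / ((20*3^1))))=-171.72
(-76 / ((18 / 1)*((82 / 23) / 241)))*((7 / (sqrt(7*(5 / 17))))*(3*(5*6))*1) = -210634*sqrt(595) / 41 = -125315.01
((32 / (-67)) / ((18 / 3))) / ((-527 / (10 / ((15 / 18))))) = 64 / 35309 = 0.00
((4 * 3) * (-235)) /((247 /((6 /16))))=-2115 /494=-4.28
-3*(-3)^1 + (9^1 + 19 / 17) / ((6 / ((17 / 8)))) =151 / 12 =12.58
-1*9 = -9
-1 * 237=-237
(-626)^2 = 391876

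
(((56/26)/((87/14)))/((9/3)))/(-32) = -49/13572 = -0.00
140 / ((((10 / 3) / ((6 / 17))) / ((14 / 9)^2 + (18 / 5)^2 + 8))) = 1325632 / 3825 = 346.57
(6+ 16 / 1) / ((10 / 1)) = 11 / 5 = 2.20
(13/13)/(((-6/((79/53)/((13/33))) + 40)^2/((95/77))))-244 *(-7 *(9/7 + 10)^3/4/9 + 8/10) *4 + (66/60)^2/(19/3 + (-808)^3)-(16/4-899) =1326517330702341921681763898/4860698061358081433925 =272906.75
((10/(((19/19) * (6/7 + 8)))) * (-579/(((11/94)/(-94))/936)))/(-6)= -81916716.25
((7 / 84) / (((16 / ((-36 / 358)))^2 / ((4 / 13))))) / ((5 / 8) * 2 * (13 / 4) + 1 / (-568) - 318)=-1917 / 594200985820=-0.00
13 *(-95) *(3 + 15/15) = -4940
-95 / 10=-19 / 2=-9.50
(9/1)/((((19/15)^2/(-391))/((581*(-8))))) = 3680170200/361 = 10194377.29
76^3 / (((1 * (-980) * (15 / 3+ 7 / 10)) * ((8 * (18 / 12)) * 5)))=-2888 / 2205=-1.31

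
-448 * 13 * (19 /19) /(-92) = 1456 /23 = 63.30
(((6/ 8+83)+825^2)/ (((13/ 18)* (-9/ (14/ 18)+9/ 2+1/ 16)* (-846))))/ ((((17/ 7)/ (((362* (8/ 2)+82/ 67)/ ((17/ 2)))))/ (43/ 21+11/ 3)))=118443061107840/ 1857434501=63767.02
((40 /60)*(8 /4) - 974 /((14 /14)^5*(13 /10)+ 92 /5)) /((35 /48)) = -454912 /6895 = -65.98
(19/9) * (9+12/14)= 437/21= 20.81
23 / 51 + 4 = 227 / 51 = 4.45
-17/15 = -1.13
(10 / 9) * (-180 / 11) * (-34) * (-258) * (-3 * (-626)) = -3294763200 / 11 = -299523927.27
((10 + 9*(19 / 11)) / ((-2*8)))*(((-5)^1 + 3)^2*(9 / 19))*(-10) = 12645 / 418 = 30.25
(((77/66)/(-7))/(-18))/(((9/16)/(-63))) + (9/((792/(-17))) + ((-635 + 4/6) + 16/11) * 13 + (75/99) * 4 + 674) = -17942659/2376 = -7551.62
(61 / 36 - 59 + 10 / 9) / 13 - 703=-331027 / 468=-707.32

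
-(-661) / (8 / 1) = 661 / 8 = 82.62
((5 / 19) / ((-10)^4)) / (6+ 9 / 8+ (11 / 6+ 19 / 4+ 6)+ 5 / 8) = 3 / 2318000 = 0.00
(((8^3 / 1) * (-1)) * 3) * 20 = -30720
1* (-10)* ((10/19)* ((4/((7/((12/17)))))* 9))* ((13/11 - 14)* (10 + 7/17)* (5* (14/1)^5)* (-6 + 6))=0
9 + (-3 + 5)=11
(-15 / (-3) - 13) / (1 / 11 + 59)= -44 / 325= -0.14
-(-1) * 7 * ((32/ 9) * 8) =1792/ 9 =199.11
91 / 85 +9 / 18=267 / 170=1.57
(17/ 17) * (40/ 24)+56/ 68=127/ 51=2.49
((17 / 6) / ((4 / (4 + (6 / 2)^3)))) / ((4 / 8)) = 43.92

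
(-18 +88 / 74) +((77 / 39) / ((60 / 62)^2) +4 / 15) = -18747991 / 1298700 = -14.44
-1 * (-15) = 15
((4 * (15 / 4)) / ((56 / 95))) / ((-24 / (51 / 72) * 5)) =-1615 / 10752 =-0.15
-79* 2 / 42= -79 / 21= -3.76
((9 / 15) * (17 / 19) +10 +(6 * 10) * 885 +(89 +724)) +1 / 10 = 10245491 / 190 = 53923.64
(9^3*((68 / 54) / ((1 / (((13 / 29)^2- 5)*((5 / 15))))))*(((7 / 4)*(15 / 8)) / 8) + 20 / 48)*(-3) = 48595115 / 26912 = 1805.70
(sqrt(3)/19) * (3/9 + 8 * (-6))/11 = -13 * sqrt(3)/57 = -0.40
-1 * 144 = -144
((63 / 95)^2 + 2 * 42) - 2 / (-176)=67071097 / 794200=84.45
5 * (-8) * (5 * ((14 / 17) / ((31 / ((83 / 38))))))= -11.60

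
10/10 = 1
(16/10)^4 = 4096/625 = 6.55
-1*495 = -495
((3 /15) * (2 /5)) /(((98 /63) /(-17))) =-153 /175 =-0.87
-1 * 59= -59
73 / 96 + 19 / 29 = 3941 / 2784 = 1.42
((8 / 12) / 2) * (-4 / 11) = -4 / 33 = -0.12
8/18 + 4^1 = 40/9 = 4.44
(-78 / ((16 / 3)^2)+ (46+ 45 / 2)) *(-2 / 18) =-8417 / 1152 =-7.31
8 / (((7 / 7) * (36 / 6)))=4 / 3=1.33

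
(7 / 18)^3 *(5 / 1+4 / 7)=637 / 1944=0.33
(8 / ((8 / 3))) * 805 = 2415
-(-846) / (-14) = -423 / 7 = -60.43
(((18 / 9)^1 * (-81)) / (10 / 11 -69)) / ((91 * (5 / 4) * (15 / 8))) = 19008 / 1703975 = 0.01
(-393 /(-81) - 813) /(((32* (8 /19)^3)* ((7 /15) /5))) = -935396125 /258048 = -3624.89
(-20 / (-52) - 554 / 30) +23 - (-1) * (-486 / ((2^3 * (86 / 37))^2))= 162098383 / 46151040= 3.51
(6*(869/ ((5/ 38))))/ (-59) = -198132/ 295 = -671.63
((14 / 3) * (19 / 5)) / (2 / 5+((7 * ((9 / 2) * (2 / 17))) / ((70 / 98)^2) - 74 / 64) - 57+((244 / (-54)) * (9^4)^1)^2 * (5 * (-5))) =-723520 / 896463024380103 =-0.00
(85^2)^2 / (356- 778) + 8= -52197249 / 422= -123690.16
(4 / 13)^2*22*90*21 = 665280 / 169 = 3936.57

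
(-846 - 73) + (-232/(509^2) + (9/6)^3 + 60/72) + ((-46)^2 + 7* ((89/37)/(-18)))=828417874639/690191784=1200.27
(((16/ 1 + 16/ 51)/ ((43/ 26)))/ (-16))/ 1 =-0.62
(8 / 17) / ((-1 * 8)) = -1 / 17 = -0.06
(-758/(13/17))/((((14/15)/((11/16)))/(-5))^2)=-13445.80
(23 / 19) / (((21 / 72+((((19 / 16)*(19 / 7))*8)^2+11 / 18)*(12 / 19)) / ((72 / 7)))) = 92736 / 3132751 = 0.03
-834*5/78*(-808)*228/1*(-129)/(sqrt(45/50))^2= -18351780800/13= -1411675446.15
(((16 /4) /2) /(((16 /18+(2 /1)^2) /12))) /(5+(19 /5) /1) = 135 /242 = 0.56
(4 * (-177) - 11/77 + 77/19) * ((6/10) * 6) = -1685592/665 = -2534.72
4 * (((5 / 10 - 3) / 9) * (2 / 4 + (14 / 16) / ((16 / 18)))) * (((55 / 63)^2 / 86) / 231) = -130625 / 2064388032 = -0.00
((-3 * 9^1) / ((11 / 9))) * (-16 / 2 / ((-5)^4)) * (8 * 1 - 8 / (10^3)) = 1942056 / 859375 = 2.26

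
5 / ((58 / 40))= 100 / 29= 3.45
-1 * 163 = -163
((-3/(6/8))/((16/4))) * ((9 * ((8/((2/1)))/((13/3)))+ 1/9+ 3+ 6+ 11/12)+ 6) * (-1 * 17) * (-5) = -968065/468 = -2068.51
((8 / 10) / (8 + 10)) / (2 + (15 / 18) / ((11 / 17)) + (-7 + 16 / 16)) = -44 / 2685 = -0.02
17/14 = 1.21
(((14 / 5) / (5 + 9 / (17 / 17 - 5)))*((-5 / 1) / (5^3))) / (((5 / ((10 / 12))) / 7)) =-196 / 4125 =-0.05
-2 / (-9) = 2 / 9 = 0.22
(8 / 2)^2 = 16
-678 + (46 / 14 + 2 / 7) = -4721 / 7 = -674.43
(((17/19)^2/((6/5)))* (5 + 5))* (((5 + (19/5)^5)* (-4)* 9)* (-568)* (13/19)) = 63807350575488/857375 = 74421753.11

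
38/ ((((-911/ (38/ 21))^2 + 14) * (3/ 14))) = 109744/ 156863733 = 0.00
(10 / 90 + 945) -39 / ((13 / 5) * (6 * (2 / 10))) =16787 / 18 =932.61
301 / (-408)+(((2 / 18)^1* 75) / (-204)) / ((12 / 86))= -473 / 459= -1.03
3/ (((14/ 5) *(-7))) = -15/ 98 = -0.15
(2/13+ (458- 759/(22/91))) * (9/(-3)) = 209145/26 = 8044.04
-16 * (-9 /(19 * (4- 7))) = -48 /19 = -2.53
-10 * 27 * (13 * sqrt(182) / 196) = -1755 * sqrt(182) / 98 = -241.59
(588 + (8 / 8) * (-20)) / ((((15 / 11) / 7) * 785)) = 43736 / 11775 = 3.71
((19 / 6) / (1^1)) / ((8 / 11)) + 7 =545 / 48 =11.35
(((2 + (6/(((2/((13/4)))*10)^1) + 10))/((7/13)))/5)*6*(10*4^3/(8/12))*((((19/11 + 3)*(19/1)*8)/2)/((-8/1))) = -479954592/385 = -1246635.30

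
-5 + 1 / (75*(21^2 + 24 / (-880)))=-3638003 / 727605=-5.00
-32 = -32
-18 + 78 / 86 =-735 / 43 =-17.09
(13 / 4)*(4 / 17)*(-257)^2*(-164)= -140816468 / 17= -8283321.65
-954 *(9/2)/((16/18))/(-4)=38637/32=1207.41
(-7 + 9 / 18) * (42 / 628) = -273 / 628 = -0.43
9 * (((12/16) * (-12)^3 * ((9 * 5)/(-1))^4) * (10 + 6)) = -765275040000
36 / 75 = 12 / 25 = 0.48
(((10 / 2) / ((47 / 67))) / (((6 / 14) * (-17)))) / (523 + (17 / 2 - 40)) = -0.00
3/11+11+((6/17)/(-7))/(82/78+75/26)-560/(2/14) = -1570778016/401863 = -3908.74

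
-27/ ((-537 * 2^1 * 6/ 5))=15/ 716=0.02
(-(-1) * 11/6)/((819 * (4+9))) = 11/63882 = 0.00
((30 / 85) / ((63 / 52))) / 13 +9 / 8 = 1.15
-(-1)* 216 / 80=27 / 10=2.70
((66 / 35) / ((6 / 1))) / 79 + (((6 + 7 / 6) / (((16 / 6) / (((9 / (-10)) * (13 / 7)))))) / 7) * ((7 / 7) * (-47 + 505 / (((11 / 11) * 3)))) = -77.86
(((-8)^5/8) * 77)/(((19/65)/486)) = -9963233280/19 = -524380698.95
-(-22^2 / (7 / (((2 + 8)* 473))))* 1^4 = 2289320 / 7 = 327045.71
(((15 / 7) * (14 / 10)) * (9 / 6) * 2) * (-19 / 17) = -10.06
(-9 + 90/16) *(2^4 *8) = -432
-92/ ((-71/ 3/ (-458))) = -126408/ 71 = -1780.39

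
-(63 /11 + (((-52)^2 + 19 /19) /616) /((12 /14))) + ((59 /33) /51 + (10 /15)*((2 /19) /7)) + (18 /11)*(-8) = -85582447 /3581424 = -23.90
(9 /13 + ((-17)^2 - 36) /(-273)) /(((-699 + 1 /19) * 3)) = 38 /339885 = 0.00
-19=-19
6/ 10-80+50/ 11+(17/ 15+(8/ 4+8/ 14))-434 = -583448/ 1155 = -505.15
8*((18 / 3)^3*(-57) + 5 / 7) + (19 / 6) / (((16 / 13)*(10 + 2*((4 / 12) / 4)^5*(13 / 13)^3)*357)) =-14581994804680 / 148055159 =-98490.28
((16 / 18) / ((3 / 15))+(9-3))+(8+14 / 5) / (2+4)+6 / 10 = 578 / 45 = 12.84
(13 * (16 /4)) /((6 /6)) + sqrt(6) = sqrt(6) + 52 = 54.45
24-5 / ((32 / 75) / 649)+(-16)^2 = -234415 / 32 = -7325.47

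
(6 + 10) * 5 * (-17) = -1360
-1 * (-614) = 614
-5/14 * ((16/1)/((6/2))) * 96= -1280/7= -182.86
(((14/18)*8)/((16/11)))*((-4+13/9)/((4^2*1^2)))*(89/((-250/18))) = 157619/36000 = 4.38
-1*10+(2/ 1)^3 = -2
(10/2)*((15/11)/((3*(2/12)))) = 150/11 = 13.64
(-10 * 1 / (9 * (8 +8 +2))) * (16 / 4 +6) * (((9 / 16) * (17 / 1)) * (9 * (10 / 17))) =-125 / 4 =-31.25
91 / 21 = 13 / 3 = 4.33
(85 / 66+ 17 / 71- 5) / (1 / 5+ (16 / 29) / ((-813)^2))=-17.36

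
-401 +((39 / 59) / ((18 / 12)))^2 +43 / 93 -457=-277550363 / 323733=-857.34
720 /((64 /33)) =1485 /4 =371.25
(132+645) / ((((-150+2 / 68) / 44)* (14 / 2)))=-166056 / 5099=-32.57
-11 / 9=-1.22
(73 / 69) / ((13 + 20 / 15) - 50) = -0.03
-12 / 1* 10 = -120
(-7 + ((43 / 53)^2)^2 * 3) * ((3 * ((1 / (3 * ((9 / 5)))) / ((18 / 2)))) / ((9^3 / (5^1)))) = -1124424100 / 465925012569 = -0.00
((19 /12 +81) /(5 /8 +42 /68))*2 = 67388 /507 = 132.92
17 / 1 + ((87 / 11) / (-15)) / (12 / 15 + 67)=63364 / 3729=16.99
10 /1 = 10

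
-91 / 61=-1.49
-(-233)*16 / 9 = 3728 / 9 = 414.22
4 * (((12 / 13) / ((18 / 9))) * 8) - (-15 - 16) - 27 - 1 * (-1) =257 / 13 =19.77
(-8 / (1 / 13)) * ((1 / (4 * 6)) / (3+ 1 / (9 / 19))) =-39 / 46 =-0.85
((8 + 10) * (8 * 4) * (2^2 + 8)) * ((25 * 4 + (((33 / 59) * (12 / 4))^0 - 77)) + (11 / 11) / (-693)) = 12772608 / 77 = 165878.03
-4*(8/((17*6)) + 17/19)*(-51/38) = 1886/361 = 5.22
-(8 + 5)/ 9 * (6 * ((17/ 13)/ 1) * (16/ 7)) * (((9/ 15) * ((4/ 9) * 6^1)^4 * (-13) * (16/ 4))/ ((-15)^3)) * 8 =-926941184/ 9568125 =-96.88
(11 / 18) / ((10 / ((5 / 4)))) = 11 / 144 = 0.08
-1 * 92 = -92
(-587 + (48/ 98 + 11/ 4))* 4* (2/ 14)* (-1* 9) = 1029753/ 343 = 3002.20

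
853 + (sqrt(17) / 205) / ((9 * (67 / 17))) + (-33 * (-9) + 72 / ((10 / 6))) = 17 * sqrt(17) / 123615 + 5966 / 5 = 1193.20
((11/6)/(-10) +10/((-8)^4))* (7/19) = -38899/583680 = -0.07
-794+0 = -794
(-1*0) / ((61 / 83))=0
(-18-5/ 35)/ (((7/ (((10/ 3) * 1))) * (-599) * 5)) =254/ 88053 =0.00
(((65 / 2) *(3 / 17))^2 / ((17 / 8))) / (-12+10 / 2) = -76050 / 34391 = -2.21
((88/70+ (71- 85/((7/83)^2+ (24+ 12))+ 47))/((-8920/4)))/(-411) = 1014878447/7957180563150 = 0.00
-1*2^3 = -8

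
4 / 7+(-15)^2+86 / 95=150607 / 665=226.48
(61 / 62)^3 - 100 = -23605819 / 238328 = -99.05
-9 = -9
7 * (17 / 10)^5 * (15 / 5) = 29816997 / 100000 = 298.17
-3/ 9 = -1/ 3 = -0.33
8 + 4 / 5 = 44 / 5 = 8.80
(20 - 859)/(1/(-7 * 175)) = 1027775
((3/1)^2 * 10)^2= 8100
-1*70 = -70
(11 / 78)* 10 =55 / 39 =1.41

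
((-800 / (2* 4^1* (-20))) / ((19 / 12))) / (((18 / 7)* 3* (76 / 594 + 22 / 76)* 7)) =660 / 4711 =0.14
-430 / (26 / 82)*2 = -35260 / 13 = -2712.31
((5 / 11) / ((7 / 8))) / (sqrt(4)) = 0.26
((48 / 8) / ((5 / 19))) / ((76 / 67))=201 / 10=20.10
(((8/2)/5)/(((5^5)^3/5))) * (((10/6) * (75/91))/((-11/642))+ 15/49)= -447684/42767333984375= -0.00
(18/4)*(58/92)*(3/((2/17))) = 72.34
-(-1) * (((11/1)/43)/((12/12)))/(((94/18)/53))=2.60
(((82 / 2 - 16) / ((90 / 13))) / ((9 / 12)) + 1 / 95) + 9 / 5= 16994 / 2565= 6.63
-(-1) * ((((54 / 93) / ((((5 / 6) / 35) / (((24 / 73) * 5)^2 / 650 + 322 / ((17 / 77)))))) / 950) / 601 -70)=-728918779562498 / 10422400780025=-69.94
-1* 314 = -314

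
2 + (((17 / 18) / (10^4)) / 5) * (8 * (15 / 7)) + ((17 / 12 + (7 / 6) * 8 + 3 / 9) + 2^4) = 127241 / 4375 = 29.08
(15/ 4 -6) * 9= -81/ 4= -20.25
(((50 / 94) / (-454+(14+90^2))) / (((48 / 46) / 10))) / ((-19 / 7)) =-4025 / 16416912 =-0.00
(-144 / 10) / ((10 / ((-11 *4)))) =1584 / 25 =63.36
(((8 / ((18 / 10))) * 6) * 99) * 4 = 10560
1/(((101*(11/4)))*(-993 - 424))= -4/1574287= -0.00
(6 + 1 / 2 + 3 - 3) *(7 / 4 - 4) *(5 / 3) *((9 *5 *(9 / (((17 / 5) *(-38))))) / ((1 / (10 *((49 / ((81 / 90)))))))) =53746875 / 1292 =41599.75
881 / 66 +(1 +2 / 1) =1079 / 66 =16.35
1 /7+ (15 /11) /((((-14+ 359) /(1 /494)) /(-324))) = 61357 /437437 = 0.14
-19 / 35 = -0.54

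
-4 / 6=-2 / 3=-0.67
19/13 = 1.46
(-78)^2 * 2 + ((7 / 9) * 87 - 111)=36374 / 3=12124.67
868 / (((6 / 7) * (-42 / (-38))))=8246 / 9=916.22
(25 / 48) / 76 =25 / 3648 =0.01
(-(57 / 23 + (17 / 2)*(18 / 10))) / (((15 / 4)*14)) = -1363 / 4025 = -0.34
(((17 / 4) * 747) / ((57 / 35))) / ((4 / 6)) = 444465 / 152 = 2924.11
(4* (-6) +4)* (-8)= 160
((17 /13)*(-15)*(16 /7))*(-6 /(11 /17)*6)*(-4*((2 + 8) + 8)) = -179781120 /1001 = -179601.52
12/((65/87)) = 1044/65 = 16.06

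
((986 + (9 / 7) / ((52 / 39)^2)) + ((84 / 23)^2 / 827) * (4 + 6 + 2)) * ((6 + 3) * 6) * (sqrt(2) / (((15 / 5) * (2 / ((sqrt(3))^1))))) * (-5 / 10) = -10878.49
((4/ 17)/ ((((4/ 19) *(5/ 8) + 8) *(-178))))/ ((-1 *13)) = 76/ 6077721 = 0.00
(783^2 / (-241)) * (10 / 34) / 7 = -3065445 / 28679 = -106.89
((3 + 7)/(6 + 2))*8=10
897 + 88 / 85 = 76333 / 85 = 898.04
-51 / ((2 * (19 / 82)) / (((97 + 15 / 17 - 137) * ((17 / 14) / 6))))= 3485 / 4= 871.25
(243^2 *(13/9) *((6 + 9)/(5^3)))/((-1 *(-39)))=6561/25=262.44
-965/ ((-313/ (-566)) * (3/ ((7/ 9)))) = -452.41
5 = 5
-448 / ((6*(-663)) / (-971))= -217504 / 1989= -109.35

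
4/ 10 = 2/ 5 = 0.40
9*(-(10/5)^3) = -72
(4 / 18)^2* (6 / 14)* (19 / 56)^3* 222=253783 / 1382976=0.18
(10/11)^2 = 100/121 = 0.83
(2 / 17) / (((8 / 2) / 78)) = 39 / 17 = 2.29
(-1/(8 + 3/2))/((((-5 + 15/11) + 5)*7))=-22/1995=-0.01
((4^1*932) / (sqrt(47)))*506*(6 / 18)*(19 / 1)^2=33110324.62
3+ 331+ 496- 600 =230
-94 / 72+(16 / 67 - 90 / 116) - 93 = -6634051 / 69948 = -94.84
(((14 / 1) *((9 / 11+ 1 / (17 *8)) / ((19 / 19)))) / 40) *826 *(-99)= -6426693 / 272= -23627.55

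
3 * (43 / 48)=43 / 16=2.69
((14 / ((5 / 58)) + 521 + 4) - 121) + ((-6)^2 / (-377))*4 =1066944 / 1885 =566.02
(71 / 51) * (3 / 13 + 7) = 6674 / 663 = 10.07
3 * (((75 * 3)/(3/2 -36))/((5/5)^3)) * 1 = -450/23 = -19.57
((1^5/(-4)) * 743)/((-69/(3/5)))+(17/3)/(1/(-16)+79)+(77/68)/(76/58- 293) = 19175351063/11392727310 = 1.68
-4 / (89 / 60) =-240 / 89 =-2.70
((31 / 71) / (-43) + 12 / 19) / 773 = 36047 / 44839411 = 0.00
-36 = -36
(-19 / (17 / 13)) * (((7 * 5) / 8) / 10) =-1729 / 272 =-6.36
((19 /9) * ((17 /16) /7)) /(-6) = -0.05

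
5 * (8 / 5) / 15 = 8 / 15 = 0.53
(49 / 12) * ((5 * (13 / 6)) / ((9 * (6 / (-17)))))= -54145 / 3888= -13.93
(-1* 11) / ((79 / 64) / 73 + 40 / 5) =-4672 / 3405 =-1.37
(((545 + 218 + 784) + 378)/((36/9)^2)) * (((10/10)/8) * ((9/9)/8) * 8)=1925/128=15.04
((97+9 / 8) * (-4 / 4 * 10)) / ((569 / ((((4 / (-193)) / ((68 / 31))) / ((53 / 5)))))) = 608375 / 395780468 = 0.00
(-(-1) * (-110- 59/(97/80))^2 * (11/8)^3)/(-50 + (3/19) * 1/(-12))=-499146063075/381478496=-1308.45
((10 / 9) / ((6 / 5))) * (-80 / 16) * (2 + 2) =-500 / 27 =-18.52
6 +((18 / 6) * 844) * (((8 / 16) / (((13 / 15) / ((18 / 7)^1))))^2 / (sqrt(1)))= 46195386 / 8281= 5578.48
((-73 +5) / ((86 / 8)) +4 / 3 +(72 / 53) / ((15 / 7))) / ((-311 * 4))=37247 / 10631535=0.00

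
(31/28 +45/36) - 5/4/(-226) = 14951/6328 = 2.36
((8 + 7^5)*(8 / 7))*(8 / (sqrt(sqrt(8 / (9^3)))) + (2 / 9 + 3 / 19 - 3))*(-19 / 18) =-1703920*2^(1 / 4)*sqrt(3) / 7 + 1434880 / 27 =-448238.93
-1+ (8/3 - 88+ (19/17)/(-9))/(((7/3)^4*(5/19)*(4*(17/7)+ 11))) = -258532/169099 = -1.53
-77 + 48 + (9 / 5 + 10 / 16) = -1063 / 40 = -26.58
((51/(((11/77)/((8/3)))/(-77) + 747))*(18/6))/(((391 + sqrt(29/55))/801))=1894047627780/4514008843331 -88074756*sqrt(1595)/4514008843331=0.42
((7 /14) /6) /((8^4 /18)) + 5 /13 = 40999 /106496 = 0.38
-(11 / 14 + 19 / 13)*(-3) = 1227 / 182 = 6.74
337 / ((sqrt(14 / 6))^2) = 1011 / 7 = 144.43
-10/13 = -0.77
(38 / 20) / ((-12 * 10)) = -19 / 1200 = -0.02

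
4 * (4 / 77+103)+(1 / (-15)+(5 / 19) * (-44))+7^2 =9865642 / 21945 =449.56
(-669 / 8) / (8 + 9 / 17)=-11373 / 1160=-9.80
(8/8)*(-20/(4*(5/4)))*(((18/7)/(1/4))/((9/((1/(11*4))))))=-8/77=-0.10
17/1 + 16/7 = 135/7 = 19.29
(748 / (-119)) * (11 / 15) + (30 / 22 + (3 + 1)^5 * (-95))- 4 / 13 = -1460712557 / 15015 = -97283.55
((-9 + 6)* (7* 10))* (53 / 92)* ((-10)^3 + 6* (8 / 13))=36038940 / 299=120531.57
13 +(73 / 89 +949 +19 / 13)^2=1211410403126 / 1338649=904949.99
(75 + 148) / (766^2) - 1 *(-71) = 41659899 / 586756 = 71.00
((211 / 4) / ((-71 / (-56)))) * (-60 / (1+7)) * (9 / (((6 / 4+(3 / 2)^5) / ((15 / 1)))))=-4632.38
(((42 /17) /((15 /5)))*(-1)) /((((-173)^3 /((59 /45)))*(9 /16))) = 13216 /35648581545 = 0.00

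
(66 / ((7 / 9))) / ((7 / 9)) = 5346 / 49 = 109.10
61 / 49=1.24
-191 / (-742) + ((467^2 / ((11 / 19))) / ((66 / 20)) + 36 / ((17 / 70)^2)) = 8933180778217 / 77840994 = 114761.91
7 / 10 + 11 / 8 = 83 / 40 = 2.08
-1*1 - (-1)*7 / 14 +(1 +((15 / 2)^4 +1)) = 3165.56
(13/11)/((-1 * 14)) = -13/154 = -0.08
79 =79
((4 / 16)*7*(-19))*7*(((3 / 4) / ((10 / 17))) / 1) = -47481 / 160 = -296.76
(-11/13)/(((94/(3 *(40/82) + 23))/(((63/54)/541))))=-77231/162631092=-0.00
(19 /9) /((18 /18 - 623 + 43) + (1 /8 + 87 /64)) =-0.00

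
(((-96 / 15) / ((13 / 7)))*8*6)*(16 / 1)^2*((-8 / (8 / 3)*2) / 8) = 2064384 / 65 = 31759.75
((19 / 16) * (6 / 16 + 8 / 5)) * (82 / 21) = 61541 / 6720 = 9.16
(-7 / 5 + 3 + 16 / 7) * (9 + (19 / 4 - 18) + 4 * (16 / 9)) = 3502 / 315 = 11.12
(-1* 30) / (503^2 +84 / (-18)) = -90 / 759013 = -0.00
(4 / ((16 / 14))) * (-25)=-175 / 2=-87.50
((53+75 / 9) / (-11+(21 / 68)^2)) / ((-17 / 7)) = 350336 / 151269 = 2.32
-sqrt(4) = -2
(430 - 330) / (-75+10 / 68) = -680 / 509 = -1.34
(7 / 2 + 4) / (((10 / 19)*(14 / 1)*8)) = 57 / 448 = 0.13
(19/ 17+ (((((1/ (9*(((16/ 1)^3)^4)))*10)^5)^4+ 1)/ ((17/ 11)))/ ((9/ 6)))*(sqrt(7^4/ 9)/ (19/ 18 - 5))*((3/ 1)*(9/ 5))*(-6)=218695218879252078034122283436821637618859367072057709529201995655079683797960131853738601957494893613869858387438806511367321487068065062099395446457386567279339274731697150659028765593199996473769534453143419280136816659742970736880577920730087936608631951557827541647564154950340157926912812465702631723/ 1052321349586101057671581322130385952388779082413920125441103715008408434130882532456691624977660478645981511275831680728256157032233809372135515051275811537461858296581570704787449729354205518973946136692851031694704919248821426496067854792048247890640672352864039034991954797724535125935341145339985920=207.82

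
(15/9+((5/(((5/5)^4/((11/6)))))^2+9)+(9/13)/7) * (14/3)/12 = 310543/8424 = 36.86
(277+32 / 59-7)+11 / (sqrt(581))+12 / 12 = 11*sqrt(581) / 581+16021 / 59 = 272.00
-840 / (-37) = 840 / 37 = 22.70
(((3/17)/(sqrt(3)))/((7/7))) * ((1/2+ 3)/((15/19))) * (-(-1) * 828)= 18354 * sqrt(3)/85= 374.00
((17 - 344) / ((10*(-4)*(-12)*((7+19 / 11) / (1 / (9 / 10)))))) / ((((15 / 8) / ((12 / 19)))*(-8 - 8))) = 1199 / 656640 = 0.00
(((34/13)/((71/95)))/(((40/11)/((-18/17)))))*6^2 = -33858/923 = -36.68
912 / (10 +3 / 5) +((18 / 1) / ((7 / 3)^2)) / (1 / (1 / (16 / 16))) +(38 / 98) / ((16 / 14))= 1863257 / 20776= 89.68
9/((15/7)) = 21/5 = 4.20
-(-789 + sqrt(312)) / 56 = 789 / 56- sqrt(78) / 28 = 13.77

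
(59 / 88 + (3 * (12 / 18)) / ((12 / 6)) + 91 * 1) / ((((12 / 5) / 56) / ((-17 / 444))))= -4852225 / 58608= -82.79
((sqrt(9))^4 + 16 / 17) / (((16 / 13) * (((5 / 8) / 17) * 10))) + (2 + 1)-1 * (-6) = 19009 / 100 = 190.09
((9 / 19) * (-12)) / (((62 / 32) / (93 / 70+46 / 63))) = -124512 / 20615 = -6.04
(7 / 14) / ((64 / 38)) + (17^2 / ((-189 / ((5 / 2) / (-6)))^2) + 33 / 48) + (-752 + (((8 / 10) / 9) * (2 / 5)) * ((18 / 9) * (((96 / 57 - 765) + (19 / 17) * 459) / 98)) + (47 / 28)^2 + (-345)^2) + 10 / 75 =1155950141702317 / 9773265600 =118276.76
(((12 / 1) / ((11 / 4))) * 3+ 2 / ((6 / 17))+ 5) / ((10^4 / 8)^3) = 98 / 8056640625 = 0.00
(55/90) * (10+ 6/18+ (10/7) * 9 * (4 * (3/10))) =5951/378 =15.74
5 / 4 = 1.25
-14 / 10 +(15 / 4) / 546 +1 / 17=-82567 / 61880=-1.33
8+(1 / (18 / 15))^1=53 / 6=8.83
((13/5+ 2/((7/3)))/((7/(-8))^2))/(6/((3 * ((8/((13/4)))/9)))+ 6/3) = 123904/255535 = 0.48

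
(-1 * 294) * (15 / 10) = -441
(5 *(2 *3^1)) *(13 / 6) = 65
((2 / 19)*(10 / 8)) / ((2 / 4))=5 / 19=0.26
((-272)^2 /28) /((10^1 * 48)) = 578 /105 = 5.50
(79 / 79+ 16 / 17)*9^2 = 2673 / 17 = 157.24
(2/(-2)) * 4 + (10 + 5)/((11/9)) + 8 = 179/11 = 16.27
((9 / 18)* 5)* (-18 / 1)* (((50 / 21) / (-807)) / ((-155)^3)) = -2 / 56096453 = -0.00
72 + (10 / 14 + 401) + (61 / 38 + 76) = 146651 / 266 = 551.32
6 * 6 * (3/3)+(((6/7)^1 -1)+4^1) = 39.86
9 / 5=1.80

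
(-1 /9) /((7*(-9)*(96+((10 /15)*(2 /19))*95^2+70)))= 1 /453222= 0.00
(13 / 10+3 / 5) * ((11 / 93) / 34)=209 / 31620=0.01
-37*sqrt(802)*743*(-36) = 989676*sqrt(802) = 28027232.92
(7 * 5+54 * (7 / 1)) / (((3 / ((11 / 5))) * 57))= 4543 / 855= 5.31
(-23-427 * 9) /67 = -3866 /67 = -57.70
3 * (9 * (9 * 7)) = 1701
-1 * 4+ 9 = 5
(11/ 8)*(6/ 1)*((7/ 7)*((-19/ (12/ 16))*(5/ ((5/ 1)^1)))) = -209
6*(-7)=-42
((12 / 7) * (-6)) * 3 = -30.86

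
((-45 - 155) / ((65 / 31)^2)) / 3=-7688 / 507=-15.16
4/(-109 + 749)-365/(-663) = 59063/106080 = 0.56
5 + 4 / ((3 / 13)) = 67 / 3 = 22.33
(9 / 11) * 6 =54 / 11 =4.91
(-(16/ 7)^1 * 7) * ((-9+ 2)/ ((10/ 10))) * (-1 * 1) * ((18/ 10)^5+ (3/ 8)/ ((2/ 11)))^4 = -8440969311317799500600727/ 390625000000000000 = -21608881.44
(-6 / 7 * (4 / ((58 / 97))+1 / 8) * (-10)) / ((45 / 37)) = 19499 / 406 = 48.03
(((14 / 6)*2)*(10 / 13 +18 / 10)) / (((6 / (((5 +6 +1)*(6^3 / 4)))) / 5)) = 84168 / 13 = 6474.46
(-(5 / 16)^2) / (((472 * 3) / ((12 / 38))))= -25 / 1147904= -0.00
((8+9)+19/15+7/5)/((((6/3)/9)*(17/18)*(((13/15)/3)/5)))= 358425/221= 1621.83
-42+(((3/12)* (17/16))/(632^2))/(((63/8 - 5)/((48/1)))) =-192921741/4593376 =-42.00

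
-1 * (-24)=24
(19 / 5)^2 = 361 / 25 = 14.44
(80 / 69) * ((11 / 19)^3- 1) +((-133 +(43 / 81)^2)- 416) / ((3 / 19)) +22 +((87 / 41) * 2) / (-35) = -15391757763473824 / 4455863029485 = -3454.27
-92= -92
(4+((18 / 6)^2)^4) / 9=6565 / 9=729.44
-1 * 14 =-14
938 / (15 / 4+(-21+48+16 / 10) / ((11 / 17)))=2680 / 137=19.56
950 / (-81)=-950 / 81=-11.73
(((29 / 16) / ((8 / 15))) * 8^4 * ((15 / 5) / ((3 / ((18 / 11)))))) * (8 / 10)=200448 / 11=18222.55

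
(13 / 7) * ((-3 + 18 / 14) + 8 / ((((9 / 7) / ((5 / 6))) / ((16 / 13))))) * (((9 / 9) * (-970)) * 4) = -33632.53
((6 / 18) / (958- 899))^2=0.00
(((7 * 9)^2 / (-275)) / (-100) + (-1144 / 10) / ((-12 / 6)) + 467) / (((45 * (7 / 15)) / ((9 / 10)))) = 22.47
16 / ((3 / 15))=80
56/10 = 28/5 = 5.60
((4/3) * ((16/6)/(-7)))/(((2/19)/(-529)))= 160816/63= 2552.63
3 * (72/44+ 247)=8205/11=745.91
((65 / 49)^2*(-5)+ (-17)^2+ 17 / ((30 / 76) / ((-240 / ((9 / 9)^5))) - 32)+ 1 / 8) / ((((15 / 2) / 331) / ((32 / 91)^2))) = 8860668587019008 / 5802859863255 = 1526.95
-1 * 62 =-62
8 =8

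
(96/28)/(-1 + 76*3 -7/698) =5584/369691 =0.02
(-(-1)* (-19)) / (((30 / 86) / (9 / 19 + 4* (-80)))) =261053 / 15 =17403.53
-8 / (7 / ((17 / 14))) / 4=-17 / 49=-0.35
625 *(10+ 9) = 11875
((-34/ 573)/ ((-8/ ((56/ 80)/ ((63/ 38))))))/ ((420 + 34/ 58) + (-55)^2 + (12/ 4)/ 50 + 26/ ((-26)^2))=608855/ 669906222984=0.00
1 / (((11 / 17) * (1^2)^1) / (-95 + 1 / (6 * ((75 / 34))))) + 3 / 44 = -1451669 / 9900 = -146.63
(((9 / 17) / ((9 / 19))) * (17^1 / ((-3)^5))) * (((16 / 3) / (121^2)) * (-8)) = 0.00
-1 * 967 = -967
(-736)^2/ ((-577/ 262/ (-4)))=983877.66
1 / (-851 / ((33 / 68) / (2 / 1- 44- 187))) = 33 / 13251772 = 0.00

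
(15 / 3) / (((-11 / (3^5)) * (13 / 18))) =-152.94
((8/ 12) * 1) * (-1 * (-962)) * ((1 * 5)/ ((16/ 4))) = 2405/ 3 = 801.67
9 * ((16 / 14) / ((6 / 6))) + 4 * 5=212 / 7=30.29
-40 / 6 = -20 / 3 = -6.67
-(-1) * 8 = 8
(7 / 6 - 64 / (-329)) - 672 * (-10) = 13267967 / 1974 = 6721.36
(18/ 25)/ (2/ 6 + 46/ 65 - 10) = -702/ 8735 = -0.08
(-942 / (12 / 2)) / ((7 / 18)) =-2826 / 7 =-403.71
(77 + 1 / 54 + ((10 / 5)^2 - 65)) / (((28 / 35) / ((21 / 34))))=30275 / 2448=12.37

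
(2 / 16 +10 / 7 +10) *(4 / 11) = 647 / 154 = 4.20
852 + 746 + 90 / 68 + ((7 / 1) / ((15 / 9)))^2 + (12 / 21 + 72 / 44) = 105974763 / 65450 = 1619.17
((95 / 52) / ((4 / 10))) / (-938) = -475 / 97552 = -0.00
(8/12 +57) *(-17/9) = -2941/27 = -108.93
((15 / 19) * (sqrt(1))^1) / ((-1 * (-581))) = 15 / 11039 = 0.00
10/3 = 3.33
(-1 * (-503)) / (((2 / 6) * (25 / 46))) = 69414 / 25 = 2776.56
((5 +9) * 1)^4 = 38416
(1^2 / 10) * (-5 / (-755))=1 / 1510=0.00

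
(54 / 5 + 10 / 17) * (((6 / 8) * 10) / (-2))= -42.71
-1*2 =-2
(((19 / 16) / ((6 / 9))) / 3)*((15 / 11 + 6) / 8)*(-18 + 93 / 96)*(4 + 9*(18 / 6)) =-26001405 / 90112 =-288.55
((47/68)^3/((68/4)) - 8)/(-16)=42658929/85525504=0.50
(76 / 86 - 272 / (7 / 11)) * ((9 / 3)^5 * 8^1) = -249590160 / 301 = -829203.19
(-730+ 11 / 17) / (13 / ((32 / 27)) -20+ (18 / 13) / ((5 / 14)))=141.50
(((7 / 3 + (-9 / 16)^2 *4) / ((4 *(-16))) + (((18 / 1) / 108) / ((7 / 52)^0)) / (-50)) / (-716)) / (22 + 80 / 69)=0.00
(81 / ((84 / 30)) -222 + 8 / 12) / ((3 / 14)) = -8081 / 9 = -897.89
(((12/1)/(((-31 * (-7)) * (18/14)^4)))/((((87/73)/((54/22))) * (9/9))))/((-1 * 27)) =-100156/64881729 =-0.00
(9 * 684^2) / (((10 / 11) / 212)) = 4909680864 / 5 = 981936172.80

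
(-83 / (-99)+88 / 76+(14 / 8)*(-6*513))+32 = -5352.50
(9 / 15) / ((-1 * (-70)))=3 / 350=0.01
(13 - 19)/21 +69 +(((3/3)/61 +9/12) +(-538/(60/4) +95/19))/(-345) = 608129869/8838900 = 68.80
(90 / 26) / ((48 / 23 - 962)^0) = 45 / 13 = 3.46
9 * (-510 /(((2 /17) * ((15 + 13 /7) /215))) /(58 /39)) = -2289985425 /6844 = -334597.52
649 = 649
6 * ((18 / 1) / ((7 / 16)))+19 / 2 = 3589 / 14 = 256.36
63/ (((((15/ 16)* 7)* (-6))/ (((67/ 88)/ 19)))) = -67/ 1045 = -0.06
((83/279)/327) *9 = 83/10137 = 0.01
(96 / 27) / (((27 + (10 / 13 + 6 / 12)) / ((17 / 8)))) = 1768 / 6615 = 0.27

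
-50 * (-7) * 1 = 350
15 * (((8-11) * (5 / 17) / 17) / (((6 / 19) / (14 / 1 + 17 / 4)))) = -104025 / 2312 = -44.99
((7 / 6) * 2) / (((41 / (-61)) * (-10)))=427 / 1230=0.35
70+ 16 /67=4706 /67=70.24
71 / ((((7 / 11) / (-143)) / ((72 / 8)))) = -1005147 / 7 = -143592.43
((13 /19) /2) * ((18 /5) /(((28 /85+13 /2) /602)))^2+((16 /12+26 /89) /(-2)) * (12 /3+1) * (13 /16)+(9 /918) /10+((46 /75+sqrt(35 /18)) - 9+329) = sqrt(70) /6+3598057100411 /103489200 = 34768.86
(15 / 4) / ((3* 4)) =5 / 16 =0.31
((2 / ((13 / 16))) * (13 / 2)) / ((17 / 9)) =144 / 17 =8.47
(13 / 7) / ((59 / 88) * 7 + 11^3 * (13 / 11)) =1144 / 971859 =0.00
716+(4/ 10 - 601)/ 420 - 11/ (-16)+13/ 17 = 4868951/ 6800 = 716.02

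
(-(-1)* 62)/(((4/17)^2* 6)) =186.65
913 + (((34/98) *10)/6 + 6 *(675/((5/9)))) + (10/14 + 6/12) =2412209/294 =8204.79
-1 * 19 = -19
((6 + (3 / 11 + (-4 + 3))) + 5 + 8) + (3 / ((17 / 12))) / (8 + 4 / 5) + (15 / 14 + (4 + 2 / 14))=62119 / 2618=23.73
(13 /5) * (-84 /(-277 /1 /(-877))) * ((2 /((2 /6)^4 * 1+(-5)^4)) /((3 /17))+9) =-12859780752 /2062265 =-6235.76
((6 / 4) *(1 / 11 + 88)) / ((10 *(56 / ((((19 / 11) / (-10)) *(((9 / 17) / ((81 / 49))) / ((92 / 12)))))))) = -7581 / 4452800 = -0.00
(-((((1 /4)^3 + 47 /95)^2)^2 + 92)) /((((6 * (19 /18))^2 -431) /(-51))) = -57747737915598050379 /4807398816481280000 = -12.01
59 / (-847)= -59 / 847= -0.07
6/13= 0.46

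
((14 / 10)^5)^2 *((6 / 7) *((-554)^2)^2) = 22807236679460513952 / 9765625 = 2335461035976.76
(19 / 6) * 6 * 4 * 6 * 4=1824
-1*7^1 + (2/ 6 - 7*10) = -230/ 3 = -76.67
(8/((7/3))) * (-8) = -192/7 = -27.43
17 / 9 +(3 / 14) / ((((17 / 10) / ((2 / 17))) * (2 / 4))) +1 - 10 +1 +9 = 53138 / 18207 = 2.92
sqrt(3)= 1.73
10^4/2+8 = 5008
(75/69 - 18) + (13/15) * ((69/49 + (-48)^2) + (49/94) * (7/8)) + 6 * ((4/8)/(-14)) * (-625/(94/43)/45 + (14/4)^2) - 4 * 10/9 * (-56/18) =684441553601/343239120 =1994.07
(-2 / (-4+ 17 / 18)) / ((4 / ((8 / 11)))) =72 / 605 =0.12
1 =1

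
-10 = -10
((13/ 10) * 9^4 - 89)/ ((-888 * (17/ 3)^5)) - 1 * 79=-332026197523/ 4202776720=-79.00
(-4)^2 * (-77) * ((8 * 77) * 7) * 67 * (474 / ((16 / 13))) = -137077436496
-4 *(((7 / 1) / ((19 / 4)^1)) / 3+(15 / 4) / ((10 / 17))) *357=-372589 / 38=-9804.97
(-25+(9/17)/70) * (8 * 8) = -1599.52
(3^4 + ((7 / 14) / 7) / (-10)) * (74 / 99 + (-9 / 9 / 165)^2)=230759989 / 3811500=60.54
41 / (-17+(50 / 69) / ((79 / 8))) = -223491 / 92267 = -2.42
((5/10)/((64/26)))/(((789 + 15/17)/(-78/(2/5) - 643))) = -92599/429696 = -0.22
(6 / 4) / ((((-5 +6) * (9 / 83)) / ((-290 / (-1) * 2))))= 24070 / 3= 8023.33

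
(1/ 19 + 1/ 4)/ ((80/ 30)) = 69/ 608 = 0.11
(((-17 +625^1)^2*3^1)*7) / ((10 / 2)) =7762944 / 5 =1552588.80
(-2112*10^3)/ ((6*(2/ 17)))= -2992000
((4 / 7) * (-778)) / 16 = -389 / 14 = -27.79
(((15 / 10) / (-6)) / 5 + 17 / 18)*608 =24472 / 45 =543.82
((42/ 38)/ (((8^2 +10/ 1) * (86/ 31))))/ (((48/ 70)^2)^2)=325635625/ 13372342272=0.02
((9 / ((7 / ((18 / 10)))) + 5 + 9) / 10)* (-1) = -571 / 350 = -1.63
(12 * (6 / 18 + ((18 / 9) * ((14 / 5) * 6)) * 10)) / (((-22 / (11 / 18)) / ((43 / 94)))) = -43387 / 846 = -51.28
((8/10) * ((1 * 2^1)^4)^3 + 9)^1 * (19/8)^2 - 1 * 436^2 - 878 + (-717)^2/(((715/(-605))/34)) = -62243522063/4160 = -14962385.11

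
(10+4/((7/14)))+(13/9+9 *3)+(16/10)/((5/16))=11602/225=51.56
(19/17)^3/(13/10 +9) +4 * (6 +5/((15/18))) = 24358462/506039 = 48.14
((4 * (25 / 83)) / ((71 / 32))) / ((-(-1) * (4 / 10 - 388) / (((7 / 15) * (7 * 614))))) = -48137600 / 17130951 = -2.81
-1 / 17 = -0.06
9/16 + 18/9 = 41/16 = 2.56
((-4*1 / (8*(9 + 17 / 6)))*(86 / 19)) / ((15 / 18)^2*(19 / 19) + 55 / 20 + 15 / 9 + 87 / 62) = -143964 / 4903615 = -0.03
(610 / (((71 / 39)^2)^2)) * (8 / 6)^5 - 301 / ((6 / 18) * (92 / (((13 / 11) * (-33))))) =4326081069011 / 7013623956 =616.81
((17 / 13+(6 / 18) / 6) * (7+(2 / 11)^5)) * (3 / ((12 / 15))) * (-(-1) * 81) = 4413727935 / 1522664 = 2898.69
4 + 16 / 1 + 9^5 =59069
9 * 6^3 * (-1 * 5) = -9720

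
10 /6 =5 /3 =1.67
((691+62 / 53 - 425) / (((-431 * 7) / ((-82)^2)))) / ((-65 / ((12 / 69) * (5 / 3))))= 126949120 / 47810399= 2.66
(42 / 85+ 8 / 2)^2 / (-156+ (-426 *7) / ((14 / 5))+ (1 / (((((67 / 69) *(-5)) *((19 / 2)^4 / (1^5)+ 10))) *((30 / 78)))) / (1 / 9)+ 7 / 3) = -73598119197 / 4440818101978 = -0.02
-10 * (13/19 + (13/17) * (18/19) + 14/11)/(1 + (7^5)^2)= -9527/100363456325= -0.00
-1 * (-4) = 4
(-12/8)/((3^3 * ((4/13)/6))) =-13/12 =-1.08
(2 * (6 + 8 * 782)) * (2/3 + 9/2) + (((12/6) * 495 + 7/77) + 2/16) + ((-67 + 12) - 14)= 65628.55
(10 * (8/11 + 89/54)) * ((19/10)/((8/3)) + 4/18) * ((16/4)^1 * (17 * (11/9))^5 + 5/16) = 13897289142697462279/40406522112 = 343936780.90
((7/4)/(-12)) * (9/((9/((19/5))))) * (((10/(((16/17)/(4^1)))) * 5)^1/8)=-14.72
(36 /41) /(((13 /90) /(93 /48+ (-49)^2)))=15571035 /1066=14606.97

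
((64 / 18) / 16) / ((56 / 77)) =11 / 36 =0.31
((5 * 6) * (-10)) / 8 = -75 / 2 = -37.50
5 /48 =0.10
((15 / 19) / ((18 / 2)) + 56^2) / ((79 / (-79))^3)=-178757 / 57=-3136.09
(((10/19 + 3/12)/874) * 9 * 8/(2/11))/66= 177/33212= 0.01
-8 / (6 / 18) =-24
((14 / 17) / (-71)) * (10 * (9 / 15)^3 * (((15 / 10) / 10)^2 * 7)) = -11907 / 3017500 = -0.00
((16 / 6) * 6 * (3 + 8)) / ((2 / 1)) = 88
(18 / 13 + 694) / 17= 9040 / 221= 40.90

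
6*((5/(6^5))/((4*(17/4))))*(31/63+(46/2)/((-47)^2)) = 43705/383265918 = 0.00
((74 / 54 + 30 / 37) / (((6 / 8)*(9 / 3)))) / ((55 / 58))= 505528 / 494505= 1.02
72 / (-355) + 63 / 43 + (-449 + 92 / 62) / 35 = -38172896 / 3312505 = -11.52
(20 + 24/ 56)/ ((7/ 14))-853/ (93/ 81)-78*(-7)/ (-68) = -5239175/ 7378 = -710.11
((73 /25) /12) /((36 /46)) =1679 /5400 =0.31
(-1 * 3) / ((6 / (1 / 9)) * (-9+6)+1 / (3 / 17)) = 9 / 469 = 0.02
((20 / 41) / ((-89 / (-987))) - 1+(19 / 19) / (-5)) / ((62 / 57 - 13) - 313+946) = 2188971 / 322954745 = 0.01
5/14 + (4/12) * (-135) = -625/14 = -44.64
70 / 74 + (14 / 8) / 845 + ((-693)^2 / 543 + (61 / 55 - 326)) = 139559794281 / 248994460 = 560.49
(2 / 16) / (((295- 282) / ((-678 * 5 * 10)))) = -8475 / 26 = -325.96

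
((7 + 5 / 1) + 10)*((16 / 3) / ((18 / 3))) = 176 / 9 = 19.56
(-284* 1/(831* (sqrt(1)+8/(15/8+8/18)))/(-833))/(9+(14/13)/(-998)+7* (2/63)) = 461498154/46148199307777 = 0.00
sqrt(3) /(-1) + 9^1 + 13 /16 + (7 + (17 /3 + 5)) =1319 /48 -sqrt(3) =25.75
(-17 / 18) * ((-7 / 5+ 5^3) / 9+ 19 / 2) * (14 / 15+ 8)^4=-955082530916 / 6834375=-139746.87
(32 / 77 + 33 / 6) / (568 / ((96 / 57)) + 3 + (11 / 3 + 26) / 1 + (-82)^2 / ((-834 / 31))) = 0.05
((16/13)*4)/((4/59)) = 944/13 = 72.62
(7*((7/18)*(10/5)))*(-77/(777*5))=-539/4995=-0.11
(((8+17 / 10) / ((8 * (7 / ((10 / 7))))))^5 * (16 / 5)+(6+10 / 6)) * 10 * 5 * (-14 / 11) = -488.07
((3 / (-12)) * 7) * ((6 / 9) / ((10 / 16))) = -1.87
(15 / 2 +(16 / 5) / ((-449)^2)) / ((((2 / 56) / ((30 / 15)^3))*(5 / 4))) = 6773807936 / 5040025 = 1344.00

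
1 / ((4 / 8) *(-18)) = -0.11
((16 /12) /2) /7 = 2 /21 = 0.10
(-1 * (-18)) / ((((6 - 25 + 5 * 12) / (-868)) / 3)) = -46872 / 41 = -1143.22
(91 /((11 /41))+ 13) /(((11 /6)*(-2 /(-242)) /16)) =371904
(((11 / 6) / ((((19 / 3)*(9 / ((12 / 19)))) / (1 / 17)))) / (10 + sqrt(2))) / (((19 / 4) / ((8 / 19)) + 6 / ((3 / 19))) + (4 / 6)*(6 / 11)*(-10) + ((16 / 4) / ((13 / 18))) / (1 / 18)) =503360 / 599979269757-50336*sqrt(2) / 599979269757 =0.00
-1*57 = -57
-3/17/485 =-3/8245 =-0.00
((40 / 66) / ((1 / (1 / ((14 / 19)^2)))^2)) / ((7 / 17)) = 11077285 / 2218524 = 4.99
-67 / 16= -4.19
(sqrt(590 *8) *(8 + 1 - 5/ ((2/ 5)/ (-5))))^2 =24129820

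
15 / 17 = 0.88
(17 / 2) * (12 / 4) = 51 / 2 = 25.50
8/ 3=2.67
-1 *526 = -526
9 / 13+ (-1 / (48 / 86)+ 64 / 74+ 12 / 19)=87095 / 219336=0.40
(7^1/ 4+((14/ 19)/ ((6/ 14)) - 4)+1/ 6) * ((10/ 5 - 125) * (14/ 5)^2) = 166747/ 475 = 351.05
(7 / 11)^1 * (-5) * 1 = -35 / 11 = -3.18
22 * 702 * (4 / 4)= 15444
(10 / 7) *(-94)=-940 / 7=-134.29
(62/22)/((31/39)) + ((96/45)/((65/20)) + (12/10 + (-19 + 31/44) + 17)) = 3203/780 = 4.11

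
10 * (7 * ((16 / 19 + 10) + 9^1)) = 26390 / 19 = 1388.95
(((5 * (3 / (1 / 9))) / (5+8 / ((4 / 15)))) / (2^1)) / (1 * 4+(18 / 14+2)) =9 / 34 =0.26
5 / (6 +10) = 5 / 16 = 0.31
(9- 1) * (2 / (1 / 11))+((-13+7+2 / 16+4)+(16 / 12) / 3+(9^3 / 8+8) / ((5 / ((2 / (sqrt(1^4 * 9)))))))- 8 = 64723 / 360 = 179.79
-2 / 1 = -2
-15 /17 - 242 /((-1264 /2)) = -2683 /5372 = -0.50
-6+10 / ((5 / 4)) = 2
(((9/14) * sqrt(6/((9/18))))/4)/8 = 9 * sqrt(3)/224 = 0.07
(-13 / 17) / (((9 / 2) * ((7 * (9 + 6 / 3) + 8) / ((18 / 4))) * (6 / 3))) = -13 / 2890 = -0.00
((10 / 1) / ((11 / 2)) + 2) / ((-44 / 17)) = -357 / 242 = -1.48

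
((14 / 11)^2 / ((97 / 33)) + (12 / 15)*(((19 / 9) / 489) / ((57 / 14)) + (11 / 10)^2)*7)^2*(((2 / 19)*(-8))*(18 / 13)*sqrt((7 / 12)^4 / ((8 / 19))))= -32.88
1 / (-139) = -1 / 139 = -0.01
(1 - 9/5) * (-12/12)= 4/5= 0.80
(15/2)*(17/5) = 51/2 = 25.50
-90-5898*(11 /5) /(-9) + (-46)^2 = 52016 /15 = 3467.73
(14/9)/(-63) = -2/81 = -0.02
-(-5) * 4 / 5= 4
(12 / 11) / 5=12 / 55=0.22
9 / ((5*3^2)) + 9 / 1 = 46 / 5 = 9.20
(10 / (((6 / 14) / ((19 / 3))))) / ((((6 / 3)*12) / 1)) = 665 / 108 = 6.16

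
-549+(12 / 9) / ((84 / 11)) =-34576 / 63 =-548.83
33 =33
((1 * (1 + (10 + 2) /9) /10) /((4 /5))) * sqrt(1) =7 /24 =0.29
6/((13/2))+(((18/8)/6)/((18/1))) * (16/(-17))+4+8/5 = 21559/3315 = 6.50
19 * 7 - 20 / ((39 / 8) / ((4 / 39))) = 201653 / 1521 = 132.58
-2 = -2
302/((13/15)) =4530/13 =348.46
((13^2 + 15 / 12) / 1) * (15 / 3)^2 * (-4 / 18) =-5675 / 6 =-945.83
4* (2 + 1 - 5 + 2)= 0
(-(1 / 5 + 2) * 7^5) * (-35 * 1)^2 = -45294865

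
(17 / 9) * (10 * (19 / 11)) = 3230 / 99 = 32.63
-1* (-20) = 20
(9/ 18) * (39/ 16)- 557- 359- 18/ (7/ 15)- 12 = -216239/ 224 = -965.35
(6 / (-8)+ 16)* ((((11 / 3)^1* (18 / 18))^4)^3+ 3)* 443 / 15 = 21202448276880503 / 7971615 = 2659743135.72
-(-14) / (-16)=-7 / 8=-0.88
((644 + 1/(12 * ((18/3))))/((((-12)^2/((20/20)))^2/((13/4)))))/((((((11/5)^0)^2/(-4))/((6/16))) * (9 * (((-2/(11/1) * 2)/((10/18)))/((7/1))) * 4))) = 232076845/5159780352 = 0.04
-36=-36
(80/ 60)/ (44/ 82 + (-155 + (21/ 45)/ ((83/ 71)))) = -0.01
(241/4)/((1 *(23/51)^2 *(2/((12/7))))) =1880523/7406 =253.92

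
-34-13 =-47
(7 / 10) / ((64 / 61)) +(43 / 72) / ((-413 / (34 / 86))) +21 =21.67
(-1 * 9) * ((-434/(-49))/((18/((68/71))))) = -2108/497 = -4.24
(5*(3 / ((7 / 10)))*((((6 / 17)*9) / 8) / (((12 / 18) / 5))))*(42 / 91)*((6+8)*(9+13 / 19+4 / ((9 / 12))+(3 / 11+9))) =462611250 / 46189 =10015.62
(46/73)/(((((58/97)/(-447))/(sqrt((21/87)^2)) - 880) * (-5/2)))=13961598/48744494765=0.00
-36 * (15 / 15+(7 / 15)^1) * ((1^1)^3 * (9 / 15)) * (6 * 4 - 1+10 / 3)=-20856 / 25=-834.24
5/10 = 1/2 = 0.50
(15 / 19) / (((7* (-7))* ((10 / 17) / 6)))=-153 / 931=-0.16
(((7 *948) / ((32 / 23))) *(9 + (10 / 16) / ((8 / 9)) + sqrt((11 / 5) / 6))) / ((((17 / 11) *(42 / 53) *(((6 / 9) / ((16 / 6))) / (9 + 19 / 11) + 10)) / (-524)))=-1694794846833 / 857888-8187414719 *sqrt(330) / 1206405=-2098828.36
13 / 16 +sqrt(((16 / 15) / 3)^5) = 0.89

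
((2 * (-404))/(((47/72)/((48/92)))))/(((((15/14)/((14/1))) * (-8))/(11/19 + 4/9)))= 22171520/20539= 1079.48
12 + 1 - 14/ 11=129/ 11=11.73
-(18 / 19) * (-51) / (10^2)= 459 / 950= 0.48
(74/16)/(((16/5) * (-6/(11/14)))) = -2035/10752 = -0.19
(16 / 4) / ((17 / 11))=44 / 17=2.59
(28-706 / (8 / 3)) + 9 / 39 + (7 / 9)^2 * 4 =-986027 / 4212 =-234.10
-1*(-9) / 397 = 9 / 397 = 0.02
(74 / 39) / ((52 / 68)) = 1258 / 507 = 2.48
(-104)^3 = -1124864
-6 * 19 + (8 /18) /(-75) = -76954 /675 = -114.01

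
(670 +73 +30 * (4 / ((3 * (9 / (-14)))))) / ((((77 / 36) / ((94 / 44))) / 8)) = 418864 / 77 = 5439.79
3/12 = 1/4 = 0.25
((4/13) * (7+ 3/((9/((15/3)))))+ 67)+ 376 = 1337/3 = 445.67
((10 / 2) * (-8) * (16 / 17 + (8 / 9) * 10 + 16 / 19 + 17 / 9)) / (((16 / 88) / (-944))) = 7583435200 / 2907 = 2608680.84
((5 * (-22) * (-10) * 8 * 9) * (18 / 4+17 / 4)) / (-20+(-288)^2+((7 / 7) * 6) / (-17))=8.36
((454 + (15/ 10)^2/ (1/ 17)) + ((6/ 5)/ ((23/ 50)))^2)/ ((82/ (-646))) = -341088323/ 86756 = -3931.58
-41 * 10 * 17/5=-1394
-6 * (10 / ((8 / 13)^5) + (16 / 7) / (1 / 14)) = -7142259 / 8192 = -871.86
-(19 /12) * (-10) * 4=190 /3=63.33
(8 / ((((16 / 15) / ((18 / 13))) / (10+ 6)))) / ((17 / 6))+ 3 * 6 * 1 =16938 / 221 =76.64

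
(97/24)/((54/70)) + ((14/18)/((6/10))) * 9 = 16.91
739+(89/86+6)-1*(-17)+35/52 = 763.71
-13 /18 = -0.72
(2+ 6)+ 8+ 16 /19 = 320 /19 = 16.84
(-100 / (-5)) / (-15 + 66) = 20 / 51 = 0.39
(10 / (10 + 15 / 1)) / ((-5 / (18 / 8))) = -9 / 50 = -0.18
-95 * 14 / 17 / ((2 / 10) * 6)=-3325 / 51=-65.20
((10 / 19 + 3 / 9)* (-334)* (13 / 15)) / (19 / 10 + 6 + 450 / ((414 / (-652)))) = 9786868 / 27562293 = 0.36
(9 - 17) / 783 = -8 / 783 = -0.01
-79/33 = -2.39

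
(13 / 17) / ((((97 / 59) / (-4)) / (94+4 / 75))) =-21641672 / 123675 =-174.99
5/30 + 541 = 3247/6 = 541.17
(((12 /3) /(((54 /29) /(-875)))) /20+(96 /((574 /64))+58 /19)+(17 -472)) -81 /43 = -6800798869 /12661866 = -537.11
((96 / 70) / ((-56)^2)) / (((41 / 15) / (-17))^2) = 39015 / 2306332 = 0.02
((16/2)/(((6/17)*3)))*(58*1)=3944/9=438.22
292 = 292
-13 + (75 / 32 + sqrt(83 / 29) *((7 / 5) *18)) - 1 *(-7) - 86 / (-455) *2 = -47731 / 14560 + 126 *sqrt(2407) / 145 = 39.35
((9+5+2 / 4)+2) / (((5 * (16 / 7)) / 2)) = 231 / 80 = 2.89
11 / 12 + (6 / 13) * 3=359 / 156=2.30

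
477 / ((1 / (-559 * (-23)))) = 6132789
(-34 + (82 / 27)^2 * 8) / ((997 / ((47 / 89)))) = 1363282 / 64686357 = 0.02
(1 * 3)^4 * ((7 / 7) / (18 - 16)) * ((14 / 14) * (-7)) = -567 / 2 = -283.50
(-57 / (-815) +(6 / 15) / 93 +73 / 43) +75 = 250213871 / 3259185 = 76.77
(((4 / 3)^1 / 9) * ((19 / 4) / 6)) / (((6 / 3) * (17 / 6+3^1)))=19 / 1890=0.01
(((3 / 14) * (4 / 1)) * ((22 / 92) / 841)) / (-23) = -33 / 3114223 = -0.00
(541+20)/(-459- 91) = -51/50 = -1.02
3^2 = 9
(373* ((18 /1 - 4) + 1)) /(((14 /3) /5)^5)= 4248703125 /537824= 7899.80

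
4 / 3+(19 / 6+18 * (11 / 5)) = 441 / 10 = 44.10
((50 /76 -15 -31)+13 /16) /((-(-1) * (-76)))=13537 /23104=0.59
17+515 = 532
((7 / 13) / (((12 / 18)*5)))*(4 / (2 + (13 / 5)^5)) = 26250 / 4908059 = 0.01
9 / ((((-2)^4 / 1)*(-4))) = -9 / 64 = -0.14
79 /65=1.22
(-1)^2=1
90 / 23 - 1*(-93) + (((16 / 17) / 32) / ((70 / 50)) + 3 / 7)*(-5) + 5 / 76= 19705171 / 208012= 94.73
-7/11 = -0.64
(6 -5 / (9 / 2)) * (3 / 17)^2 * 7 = 308 / 289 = 1.07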